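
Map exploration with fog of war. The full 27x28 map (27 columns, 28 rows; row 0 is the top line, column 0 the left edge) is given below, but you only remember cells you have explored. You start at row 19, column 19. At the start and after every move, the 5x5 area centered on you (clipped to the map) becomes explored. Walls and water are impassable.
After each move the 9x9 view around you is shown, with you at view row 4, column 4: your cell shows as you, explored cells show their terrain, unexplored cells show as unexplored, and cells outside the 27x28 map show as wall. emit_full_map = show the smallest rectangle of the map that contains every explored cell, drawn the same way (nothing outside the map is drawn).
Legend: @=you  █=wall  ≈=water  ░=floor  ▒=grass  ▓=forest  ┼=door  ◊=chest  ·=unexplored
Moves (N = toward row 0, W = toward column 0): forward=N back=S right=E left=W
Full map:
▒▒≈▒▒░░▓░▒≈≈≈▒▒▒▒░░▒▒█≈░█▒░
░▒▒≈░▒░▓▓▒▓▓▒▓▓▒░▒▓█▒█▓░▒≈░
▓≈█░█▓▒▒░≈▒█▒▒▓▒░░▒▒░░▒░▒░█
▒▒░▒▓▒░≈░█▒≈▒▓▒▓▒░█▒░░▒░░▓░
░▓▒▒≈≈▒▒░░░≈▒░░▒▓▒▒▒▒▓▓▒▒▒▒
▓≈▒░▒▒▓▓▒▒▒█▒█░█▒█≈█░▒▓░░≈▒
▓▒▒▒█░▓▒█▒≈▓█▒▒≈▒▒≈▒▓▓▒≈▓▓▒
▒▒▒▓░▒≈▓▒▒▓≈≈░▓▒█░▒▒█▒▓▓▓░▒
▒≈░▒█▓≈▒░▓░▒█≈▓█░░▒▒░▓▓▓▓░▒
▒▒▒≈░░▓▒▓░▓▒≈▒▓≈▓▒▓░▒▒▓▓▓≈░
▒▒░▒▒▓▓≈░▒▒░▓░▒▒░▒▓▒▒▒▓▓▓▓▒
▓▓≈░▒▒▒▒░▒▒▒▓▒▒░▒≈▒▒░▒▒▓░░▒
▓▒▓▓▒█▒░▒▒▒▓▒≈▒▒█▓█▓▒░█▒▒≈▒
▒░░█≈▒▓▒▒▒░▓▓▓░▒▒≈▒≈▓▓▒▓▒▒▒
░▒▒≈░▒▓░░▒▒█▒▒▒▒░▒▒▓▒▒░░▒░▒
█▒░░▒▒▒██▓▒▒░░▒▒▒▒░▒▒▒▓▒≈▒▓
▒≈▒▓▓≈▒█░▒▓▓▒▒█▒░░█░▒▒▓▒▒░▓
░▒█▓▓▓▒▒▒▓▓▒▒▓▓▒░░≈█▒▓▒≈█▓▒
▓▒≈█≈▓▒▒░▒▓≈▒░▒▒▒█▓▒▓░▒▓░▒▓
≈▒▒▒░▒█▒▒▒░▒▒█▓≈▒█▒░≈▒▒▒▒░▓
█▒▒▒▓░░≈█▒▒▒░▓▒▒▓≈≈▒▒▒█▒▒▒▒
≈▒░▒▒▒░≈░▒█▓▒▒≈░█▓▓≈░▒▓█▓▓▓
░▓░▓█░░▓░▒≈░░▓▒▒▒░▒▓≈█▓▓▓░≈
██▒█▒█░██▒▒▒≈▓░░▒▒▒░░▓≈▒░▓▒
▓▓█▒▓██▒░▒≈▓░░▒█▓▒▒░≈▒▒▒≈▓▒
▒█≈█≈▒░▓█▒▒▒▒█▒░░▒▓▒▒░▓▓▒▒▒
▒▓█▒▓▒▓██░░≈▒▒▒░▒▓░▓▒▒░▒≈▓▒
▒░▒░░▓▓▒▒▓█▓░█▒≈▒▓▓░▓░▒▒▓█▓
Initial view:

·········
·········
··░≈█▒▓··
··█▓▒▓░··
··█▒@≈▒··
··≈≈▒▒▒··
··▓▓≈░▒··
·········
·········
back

·········
··░≈█▒▓··
··█▓▒▓░··
··█▒░≈▒··
··≈≈@▒▒··
··▓▓≈░▒··
··░▒▓≈█··
·········
·········

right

·········
·░≈█▒▓···
·█▓▒▓░▒··
·█▒░≈▒▒··
·≈≈▒@▒█··
·▓▓≈░▒▓··
·░▒▓≈█▓··
·········
·········

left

·········
··░≈█▒▓··
··█▓▒▓░▒·
··█▒░≈▒▒·
··≈≈@▒▒█·
··▓▓≈░▒▓·
··░▒▓≈█▓·
·········
·········

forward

·········
·········
··░≈█▒▓··
··█▓▒▓░▒·
··█▒@≈▒▒·
··≈≈▒▒▒█·
··▓▓≈░▒▓·
··░▒▓≈█▓·
·········

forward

·········
·········
··░█░▒▒··
··░≈█▒▓··
··█▓@▓░▒·
··█▒░≈▒▒·
··≈≈▒▒▒█·
··▓▓≈░▒▓·
··░▒▓≈█▓·

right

·········
·········
·░█░▒▒▓··
·░≈█▒▓▒··
·█▓▒@░▒··
·█▒░≈▒▒··
·≈≈▒▒▒█··
·▓▓≈░▒▓··
·░▒▓≈█▓··

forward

·········
·········
··░▒▒▒▓··
·░█░▒▒▓··
·░≈█@▓▒··
·█▓▒▓░▒··
·█▒░≈▒▒··
·≈≈▒▒▒█··
·▓▓≈░▒▓··

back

·········
··░▒▒▒▓··
·░█░▒▒▓··
·░≈█▒▓▒··
·█▓▒@░▒··
·█▒░≈▒▒··
·≈≈▒▒▒█··
·▓▓≈░▒▓··
·░▒▓≈█▓··

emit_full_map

·░▒▒▒▓
░█░▒▒▓
░≈█▒▓▒
█▓▒@░▒
█▒░≈▒▒
≈≈▒▒▒█
▓▓≈░▒▓
░▒▓≈█▓

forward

·········
·········
··░▒▒▒▓··
·░█░▒▒▓··
·░≈█@▓▒··
·█▓▒▓░▒··
·█▒░≈▒▒··
·≈≈▒▒▒█··
·▓▓≈░▒▓··

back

·········
··░▒▒▒▓··
·░█░▒▒▓··
·░≈█▒▓▒··
·█▓▒@░▒··
·█▒░≈▒▒··
·≈≈▒▒▒█··
·▓▓≈░▒▓··
·░▒▓≈█▓··


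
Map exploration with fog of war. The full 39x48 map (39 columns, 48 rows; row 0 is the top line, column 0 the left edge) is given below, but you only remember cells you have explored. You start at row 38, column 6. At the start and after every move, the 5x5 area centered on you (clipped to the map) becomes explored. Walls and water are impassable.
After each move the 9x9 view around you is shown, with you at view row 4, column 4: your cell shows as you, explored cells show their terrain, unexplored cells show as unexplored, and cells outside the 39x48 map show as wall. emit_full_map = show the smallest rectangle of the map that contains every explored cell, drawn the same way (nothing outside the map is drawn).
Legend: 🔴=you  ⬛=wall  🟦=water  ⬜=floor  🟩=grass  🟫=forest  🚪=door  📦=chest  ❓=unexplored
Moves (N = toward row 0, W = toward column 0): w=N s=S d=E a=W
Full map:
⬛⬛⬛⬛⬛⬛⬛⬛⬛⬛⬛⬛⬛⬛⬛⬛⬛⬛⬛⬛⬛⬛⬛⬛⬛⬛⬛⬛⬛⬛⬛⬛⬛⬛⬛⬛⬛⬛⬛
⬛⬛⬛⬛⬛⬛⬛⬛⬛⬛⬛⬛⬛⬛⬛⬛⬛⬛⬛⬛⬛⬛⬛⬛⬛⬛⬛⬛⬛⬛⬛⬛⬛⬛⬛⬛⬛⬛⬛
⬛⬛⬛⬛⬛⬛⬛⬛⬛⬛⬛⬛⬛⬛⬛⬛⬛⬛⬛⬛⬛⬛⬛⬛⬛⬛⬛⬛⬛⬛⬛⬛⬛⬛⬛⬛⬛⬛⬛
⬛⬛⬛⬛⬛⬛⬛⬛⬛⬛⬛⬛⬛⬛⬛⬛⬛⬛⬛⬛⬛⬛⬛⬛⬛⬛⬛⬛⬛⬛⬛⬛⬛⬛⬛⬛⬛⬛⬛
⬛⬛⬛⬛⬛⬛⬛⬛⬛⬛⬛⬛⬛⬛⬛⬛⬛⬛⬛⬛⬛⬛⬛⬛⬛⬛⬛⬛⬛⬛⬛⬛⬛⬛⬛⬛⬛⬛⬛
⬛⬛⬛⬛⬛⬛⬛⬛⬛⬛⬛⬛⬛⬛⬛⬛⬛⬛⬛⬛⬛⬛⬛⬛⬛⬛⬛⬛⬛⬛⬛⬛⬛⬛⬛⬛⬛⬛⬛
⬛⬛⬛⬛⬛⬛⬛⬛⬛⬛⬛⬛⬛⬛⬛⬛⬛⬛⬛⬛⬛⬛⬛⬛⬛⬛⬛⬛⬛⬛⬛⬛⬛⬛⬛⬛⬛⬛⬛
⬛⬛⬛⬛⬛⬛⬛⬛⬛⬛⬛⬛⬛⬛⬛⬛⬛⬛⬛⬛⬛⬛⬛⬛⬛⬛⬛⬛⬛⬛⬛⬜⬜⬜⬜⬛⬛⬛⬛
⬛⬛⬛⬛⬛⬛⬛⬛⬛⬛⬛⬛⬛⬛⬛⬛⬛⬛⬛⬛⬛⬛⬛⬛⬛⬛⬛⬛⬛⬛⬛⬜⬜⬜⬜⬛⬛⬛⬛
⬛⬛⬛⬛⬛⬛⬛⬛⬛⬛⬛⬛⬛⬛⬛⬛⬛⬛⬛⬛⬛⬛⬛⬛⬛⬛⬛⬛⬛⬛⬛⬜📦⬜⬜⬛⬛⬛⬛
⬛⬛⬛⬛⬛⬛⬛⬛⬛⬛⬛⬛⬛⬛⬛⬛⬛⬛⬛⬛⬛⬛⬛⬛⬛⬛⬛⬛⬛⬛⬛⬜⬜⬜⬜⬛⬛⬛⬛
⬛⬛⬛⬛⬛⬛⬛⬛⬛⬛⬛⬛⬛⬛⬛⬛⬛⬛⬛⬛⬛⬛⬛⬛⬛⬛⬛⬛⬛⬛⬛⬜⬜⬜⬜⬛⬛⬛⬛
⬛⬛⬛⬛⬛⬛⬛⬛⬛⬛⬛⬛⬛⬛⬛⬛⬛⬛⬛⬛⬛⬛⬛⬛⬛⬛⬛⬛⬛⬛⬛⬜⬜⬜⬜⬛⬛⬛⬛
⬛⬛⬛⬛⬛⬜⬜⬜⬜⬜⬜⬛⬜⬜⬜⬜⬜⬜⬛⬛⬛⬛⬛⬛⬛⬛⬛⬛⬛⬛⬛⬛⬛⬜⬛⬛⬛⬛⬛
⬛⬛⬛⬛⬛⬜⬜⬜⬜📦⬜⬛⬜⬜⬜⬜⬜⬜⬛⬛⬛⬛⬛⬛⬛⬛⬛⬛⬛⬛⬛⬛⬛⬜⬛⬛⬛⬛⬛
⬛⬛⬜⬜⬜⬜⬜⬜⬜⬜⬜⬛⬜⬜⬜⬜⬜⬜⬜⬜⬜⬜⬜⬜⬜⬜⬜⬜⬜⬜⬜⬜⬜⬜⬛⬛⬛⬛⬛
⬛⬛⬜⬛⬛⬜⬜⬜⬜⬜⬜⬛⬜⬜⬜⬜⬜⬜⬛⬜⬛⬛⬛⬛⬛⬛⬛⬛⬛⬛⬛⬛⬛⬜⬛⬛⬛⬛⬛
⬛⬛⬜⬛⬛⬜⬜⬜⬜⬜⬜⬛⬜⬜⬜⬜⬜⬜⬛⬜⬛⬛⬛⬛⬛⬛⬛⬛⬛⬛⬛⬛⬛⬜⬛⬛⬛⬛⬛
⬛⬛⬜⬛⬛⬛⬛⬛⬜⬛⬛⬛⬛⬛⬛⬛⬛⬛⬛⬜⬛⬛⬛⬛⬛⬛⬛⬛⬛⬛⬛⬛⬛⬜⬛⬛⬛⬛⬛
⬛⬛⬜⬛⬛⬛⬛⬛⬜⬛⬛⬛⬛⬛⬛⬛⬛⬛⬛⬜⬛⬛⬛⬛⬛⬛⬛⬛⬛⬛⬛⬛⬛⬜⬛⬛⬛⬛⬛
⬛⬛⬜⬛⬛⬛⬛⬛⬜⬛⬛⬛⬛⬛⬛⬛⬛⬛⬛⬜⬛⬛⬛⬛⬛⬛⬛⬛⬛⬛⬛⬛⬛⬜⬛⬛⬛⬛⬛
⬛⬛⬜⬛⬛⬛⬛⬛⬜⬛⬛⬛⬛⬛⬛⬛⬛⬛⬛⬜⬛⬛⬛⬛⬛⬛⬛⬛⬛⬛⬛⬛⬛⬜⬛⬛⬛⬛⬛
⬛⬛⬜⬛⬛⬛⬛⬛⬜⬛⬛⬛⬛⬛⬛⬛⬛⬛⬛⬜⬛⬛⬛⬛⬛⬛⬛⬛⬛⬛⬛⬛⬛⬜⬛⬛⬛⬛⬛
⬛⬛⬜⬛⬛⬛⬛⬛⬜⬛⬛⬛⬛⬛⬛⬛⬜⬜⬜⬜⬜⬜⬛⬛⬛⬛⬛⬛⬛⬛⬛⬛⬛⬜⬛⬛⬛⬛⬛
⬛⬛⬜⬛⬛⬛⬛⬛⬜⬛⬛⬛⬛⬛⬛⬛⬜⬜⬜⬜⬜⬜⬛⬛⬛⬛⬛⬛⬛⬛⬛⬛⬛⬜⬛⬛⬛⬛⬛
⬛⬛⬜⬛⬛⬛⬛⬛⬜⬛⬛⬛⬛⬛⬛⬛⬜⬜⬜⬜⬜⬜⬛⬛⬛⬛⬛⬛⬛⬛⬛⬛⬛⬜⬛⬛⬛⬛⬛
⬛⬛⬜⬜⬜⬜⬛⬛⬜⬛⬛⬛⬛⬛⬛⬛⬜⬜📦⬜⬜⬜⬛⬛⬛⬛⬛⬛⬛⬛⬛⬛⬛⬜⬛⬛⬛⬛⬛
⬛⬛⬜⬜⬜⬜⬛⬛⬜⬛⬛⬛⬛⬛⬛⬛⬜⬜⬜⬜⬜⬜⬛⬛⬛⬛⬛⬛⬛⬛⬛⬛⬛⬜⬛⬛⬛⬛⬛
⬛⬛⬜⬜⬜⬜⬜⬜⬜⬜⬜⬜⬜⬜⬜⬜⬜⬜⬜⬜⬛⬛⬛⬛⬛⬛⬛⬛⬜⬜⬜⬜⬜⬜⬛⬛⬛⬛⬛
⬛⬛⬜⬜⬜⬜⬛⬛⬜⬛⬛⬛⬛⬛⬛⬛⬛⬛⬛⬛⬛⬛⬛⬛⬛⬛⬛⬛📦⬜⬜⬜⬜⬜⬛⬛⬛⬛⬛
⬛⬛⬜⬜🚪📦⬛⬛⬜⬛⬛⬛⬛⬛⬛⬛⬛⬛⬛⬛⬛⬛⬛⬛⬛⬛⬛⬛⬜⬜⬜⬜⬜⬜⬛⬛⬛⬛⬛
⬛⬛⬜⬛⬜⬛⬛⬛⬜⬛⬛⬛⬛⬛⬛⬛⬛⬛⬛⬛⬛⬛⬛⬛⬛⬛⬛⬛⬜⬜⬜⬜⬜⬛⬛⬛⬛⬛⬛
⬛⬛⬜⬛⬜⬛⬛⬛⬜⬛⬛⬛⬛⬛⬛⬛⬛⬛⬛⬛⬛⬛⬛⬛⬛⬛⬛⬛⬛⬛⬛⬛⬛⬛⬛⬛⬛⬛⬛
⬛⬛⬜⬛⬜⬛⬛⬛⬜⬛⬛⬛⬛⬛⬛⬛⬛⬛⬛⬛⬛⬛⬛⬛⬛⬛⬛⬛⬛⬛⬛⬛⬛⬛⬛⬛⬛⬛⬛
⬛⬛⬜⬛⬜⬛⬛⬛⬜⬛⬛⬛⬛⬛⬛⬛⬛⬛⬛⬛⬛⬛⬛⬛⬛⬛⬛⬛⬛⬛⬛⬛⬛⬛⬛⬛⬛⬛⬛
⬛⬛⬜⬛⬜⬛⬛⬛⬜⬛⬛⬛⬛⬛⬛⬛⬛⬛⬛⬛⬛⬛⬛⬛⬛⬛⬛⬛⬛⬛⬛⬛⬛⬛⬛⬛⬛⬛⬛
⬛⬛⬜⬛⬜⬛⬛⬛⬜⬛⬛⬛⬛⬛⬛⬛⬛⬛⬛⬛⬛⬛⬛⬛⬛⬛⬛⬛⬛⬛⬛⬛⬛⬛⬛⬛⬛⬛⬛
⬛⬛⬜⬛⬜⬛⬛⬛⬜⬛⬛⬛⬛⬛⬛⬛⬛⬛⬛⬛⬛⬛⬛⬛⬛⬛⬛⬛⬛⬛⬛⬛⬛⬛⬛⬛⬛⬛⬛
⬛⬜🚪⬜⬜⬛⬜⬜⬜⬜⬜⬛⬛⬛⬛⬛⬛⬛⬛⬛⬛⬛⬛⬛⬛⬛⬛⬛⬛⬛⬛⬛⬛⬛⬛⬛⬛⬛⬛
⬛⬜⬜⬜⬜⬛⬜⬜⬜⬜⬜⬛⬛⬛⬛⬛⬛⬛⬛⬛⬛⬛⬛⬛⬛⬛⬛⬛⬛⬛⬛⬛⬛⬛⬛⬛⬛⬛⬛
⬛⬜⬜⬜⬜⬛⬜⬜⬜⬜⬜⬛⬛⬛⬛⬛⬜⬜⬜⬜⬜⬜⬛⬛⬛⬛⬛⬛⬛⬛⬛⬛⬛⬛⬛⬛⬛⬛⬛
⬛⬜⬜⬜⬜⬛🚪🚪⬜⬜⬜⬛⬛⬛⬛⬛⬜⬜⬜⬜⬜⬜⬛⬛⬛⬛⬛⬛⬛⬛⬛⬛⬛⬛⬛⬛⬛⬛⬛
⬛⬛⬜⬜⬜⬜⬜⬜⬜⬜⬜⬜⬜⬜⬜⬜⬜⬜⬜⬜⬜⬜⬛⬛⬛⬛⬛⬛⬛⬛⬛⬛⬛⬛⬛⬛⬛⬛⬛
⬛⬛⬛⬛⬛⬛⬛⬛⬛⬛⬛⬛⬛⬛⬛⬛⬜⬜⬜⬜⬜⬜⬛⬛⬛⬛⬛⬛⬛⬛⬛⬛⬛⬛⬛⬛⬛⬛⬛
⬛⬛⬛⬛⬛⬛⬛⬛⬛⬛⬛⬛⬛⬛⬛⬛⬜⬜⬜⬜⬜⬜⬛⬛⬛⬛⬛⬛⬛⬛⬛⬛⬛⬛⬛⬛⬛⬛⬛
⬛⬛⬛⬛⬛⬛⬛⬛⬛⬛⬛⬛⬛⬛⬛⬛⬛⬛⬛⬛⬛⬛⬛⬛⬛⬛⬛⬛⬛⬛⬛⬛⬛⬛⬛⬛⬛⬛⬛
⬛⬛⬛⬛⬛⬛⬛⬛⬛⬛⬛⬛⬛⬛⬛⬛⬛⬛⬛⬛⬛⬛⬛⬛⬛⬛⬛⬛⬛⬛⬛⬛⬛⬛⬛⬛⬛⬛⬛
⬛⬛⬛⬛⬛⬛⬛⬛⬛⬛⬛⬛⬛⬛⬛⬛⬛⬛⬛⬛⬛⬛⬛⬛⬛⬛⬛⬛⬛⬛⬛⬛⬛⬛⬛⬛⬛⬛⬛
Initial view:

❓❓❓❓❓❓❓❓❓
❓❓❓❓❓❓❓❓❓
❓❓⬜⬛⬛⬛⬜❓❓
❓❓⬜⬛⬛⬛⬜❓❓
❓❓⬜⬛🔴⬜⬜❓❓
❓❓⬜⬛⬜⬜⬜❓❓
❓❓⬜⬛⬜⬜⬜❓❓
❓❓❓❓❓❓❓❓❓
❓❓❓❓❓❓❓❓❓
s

❓❓❓❓❓❓❓❓❓
❓❓⬜⬛⬛⬛⬜❓❓
❓❓⬜⬛⬛⬛⬜❓❓
❓❓⬜⬛⬜⬜⬜❓❓
❓❓⬜⬛🔴⬜⬜❓❓
❓❓⬜⬛⬜⬜⬜❓❓
❓❓⬜⬛🚪🚪⬜❓❓
❓❓❓❓❓❓❓❓❓
❓❓❓❓❓❓❓❓❓

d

❓❓❓❓❓❓❓❓❓
❓⬜⬛⬛⬛⬜❓❓❓
❓⬜⬛⬛⬛⬜⬛❓❓
❓⬜⬛⬜⬜⬜⬜❓❓
❓⬜⬛⬜🔴⬜⬜❓❓
❓⬜⬛⬜⬜⬜⬜❓❓
❓⬜⬛🚪🚪⬜⬜❓❓
❓❓❓❓❓❓❓❓❓
❓❓❓❓❓❓❓❓❓

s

❓⬜⬛⬛⬛⬜❓❓❓
❓⬜⬛⬛⬛⬜⬛❓❓
❓⬜⬛⬜⬜⬜⬜❓❓
❓⬜⬛⬜⬜⬜⬜❓❓
❓⬜⬛⬜🔴⬜⬜❓❓
❓⬜⬛🚪🚪⬜⬜❓❓
❓❓⬜⬜⬜⬜⬜❓❓
❓❓❓❓❓❓❓❓❓
❓❓❓❓❓❓❓❓❓

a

❓❓⬜⬛⬛⬛⬜❓❓
❓❓⬜⬛⬛⬛⬜⬛❓
❓❓⬜⬛⬜⬜⬜⬜❓
❓❓⬜⬛⬜⬜⬜⬜❓
❓❓⬜⬛🔴⬜⬜⬜❓
❓❓⬜⬛🚪🚪⬜⬜❓
❓❓⬜⬜⬜⬜⬜⬜❓
❓❓❓❓❓❓❓❓❓
❓❓❓❓❓❓❓❓❓

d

❓⬜⬛⬛⬛⬜❓❓❓
❓⬜⬛⬛⬛⬜⬛❓❓
❓⬜⬛⬜⬜⬜⬜❓❓
❓⬜⬛⬜⬜⬜⬜❓❓
❓⬜⬛⬜🔴⬜⬜❓❓
❓⬜⬛🚪🚪⬜⬜❓❓
❓⬜⬜⬜⬜⬜⬜❓❓
❓❓❓❓❓❓❓❓❓
❓❓❓❓❓❓❓❓❓

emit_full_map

⬜⬛⬛⬛⬜❓
⬜⬛⬛⬛⬜⬛
⬜⬛⬜⬜⬜⬜
⬜⬛⬜⬜⬜⬜
⬜⬛⬜🔴⬜⬜
⬜⬛🚪🚪⬜⬜
⬜⬜⬜⬜⬜⬜

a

❓❓⬜⬛⬛⬛⬜❓❓
❓❓⬜⬛⬛⬛⬜⬛❓
❓❓⬜⬛⬜⬜⬜⬜❓
❓❓⬜⬛⬜⬜⬜⬜❓
❓❓⬜⬛🔴⬜⬜⬜❓
❓❓⬜⬛🚪🚪⬜⬜❓
❓❓⬜⬜⬜⬜⬜⬜❓
❓❓❓❓❓❓❓❓❓
❓❓❓❓❓❓❓❓❓

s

❓❓⬜⬛⬛⬛⬜⬛❓
❓❓⬜⬛⬜⬜⬜⬜❓
❓❓⬜⬛⬜⬜⬜⬜❓
❓❓⬜⬛⬜⬜⬜⬜❓
❓❓⬜⬛🔴🚪⬜⬜❓
❓❓⬜⬜⬜⬜⬜⬜❓
❓❓⬛⬛⬛⬛⬛❓❓
❓❓❓❓❓❓❓❓❓
❓❓❓❓❓❓❓❓❓

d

❓⬜⬛⬛⬛⬜⬛❓❓
❓⬜⬛⬜⬜⬜⬜❓❓
❓⬜⬛⬜⬜⬜⬜❓❓
❓⬜⬛⬜⬜⬜⬜❓❓
❓⬜⬛🚪🔴⬜⬜❓❓
❓⬜⬜⬜⬜⬜⬜❓❓
❓⬛⬛⬛⬛⬛⬛❓❓
❓❓❓❓❓❓❓❓❓
❓❓❓❓❓❓❓❓❓

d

⬜⬛⬛⬛⬜⬛❓❓❓
⬜⬛⬜⬜⬜⬜❓❓❓
⬜⬛⬜⬜⬜⬜⬜❓❓
⬜⬛⬜⬜⬜⬜⬜❓❓
⬜⬛🚪🚪🔴⬜⬜❓❓
⬜⬜⬜⬜⬜⬜⬜❓❓
⬛⬛⬛⬛⬛⬛⬛❓❓
❓❓❓❓❓❓❓❓❓
❓❓❓❓❓❓❓❓❓

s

⬜⬛⬜⬜⬜⬜❓❓❓
⬜⬛⬜⬜⬜⬜⬜❓❓
⬜⬛⬜⬜⬜⬜⬜❓❓
⬜⬛🚪🚪⬜⬜⬜❓❓
⬜⬜⬜⬜🔴⬜⬜❓❓
⬛⬛⬛⬛⬛⬛⬛❓❓
❓❓⬛⬛⬛⬛⬛❓❓
❓❓❓❓❓❓❓❓❓
❓❓❓❓❓❓❓❓❓

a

❓⬜⬛⬜⬜⬜⬜❓❓
❓⬜⬛⬜⬜⬜⬜⬜❓
❓⬜⬛⬜⬜⬜⬜⬜❓
❓⬜⬛🚪🚪⬜⬜⬜❓
❓⬜⬜⬜🔴⬜⬜⬜❓
❓⬛⬛⬛⬛⬛⬛⬛❓
❓❓⬛⬛⬛⬛⬛⬛❓
❓❓❓❓❓❓❓❓❓
❓❓❓❓❓❓❓❓❓

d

⬜⬛⬜⬜⬜⬜❓❓❓
⬜⬛⬜⬜⬜⬜⬜❓❓
⬜⬛⬜⬜⬜⬜⬜❓❓
⬜⬛🚪🚪⬜⬜⬜❓❓
⬜⬜⬜⬜🔴⬜⬜❓❓
⬛⬛⬛⬛⬛⬛⬛❓❓
❓⬛⬛⬛⬛⬛⬛❓❓
❓❓❓❓❓❓❓❓❓
❓❓❓❓❓❓❓❓❓

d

⬛⬜⬜⬜⬜❓❓❓❓
⬛⬜⬜⬜⬜⬜❓❓❓
⬛⬜⬜⬜⬜⬜⬛❓❓
⬛🚪🚪⬜⬜⬜⬛❓❓
⬜⬜⬜⬜🔴⬜⬜❓❓
⬛⬛⬛⬛⬛⬛⬛❓❓
⬛⬛⬛⬛⬛⬛⬛❓❓
❓❓❓❓❓❓❓❓❓
❓❓❓❓❓❓❓❓❓

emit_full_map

⬜⬛⬛⬛⬜❓❓❓
⬜⬛⬛⬛⬜⬛❓❓
⬜⬛⬜⬜⬜⬜❓❓
⬜⬛⬜⬜⬜⬜⬜❓
⬜⬛⬜⬜⬜⬜⬜⬛
⬜⬛🚪🚪⬜⬜⬜⬛
⬜⬜⬜⬜⬜🔴⬜⬜
⬛⬛⬛⬛⬛⬛⬛⬛
❓⬛⬛⬛⬛⬛⬛⬛

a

⬜⬛⬜⬜⬜⬜❓❓❓
⬜⬛⬜⬜⬜⬜⬜❓❓
⬜⬛⬜⬜⬜⬜⬜⬛❓
⬜⬛🚪🚪⬜⬜⬜⬛❓
⬜⬜⬜⬜🔴⬜⬜⬜❓
⬛⬛⬛⬛⬛⬛⬛⬛❓
❓⬛⬛⬛⬛⬛⬛⬛❓
❓❓❓❓❓❓❓❓❓
❓❓❓❓❓❓❓❓❓

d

⬛⬜⬜⬜⬜❓❓❓❓
⬛⬜⬜⬜⬜⬜❓❓❓
⬛⬜⬜⬜⬜⬜⬛❓❓
⬛🚪🚪⬜⬜⬜⬛❓❓
⬜⬜⬜⬜🔴⬜⬜❓❓
⬛⬛⬛⬛⬛⬛⬛❓❓
⬛⬛⬛⬛⬛⬛⬛❓❓
❓❓❓❓❓❓❓❓❓
❓❓❓❓❓❓❓❓❓

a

⬜⬛⬜⬜⬜⬜❓❓❓
⬜⬛⬜⬜⬜⬜⬜❓❓
⬜⬛⬜⬜⬜⬜⬜⬛❓
⬜⬛🚪🚪⬜⬜⬜⬛❓
⬜⬜⬜⬜🔴⬜⬜⬜❓
⬛⬛⬛⬛⬛⬛⬛⬛❓
❓⬛⬛⬛⬛⬛⬛⬛❓
❓❓❓❓❓❓❓❓❓
❓❓❓❓❓❓❓❓❓

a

❓⬜⬛⬜⬜⬜⬜❓❓
❓⬜⬛⬜⬜⬜⬜⬜❓
❓⬜⬛⬜⬜⬜⬜⬜⬛
❓⬜⬛🚪🚪⬜⬜⬜⬛
❓⬜⬜⬜🔴⬜⬜⬜⬜
❓⬛⬛⬛⬛⬛⬛⬛⬛
❓❓⬛⬛⬛⬛⬛⬛⬛
❓❓❓❓❓❓❓❓❓
❓❓❓❓❓❓❓❓❓

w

❓⬜⬛⬛⬛⬜⬛❓❓
❓⬜⬛⬜⬜⬜⬜❓❓
❓⬜⬛⬜⬜⬜⬜⬜❓
❓⬜⬛⬜⬜⬜⬜⬜⬛
❓⬜⬛🚪🔴⬜⬜⬜⬛
❓⬜⬜⬜⬜⬜⬜⬜⬜
❓⬛⬛⬛⬛⬛⬛⬛⬛
❓❓⬛⬛⬛⬛⬛⬛⬛
❓❓❓❓❓❓❓❓❓

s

❓⬜⬛⬜⬜⬜⬜❓❓
❓⬜⬛⬜⬜⬜⬜⬜❓
❓⬜⬛⬜⬜⬜⬜⬜⬛
❓⬜⬛🚪🚪⬜⬜⬜⬛
❓⬜⬜⬜🔴⬜⬜⬜⬜
❓⬛⬛⬛⬛⬛⬛⬛⬛
❓❓⬛⬛⬛⬛⬛⬛⬛
❓❓❓❓❓❓❓❓❓
❓❓❓❓❓❓❓❓❓

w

❓⬜⬛⬛⬛⬜⬛❓❓
❓⬜⬛⬜⬜⬜⬜❓❓
❓⬜⬛⬜⬜⬜⬜⬜❓
❓⬜⬛⬜⬜⬜⬜⬜⬛
❓⬜⬛🚪🔴⬜⬜⬜⬛
❓⬜⬜⬜⬜⬜⬜⬜⬜
❓⬛⬛⬛⬛⬛⬛⬛⬛
❓❓⬛⬛⬛⬛⬛⬛⬛
❓❓❓❓❓❓❓❓❓

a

❓❓⬜⬛⬛⬛⬜⬛❓
❓❓⬜⬛⬜⬜⬜⬜❓
❓❓⬜⬛⬜⬜⬜⬜⬜
❓❓⬜⬛⬜⬜⬜⬜⬜
❓❓⬜⬛🔴🚪⬜⬜⬜
❓❓⬜⬜⬜⬜⬜⬜⬜
❓❓⬛⬛⬛⬛⬛⬛⬛
❓❓❓⬛⬛⬛⬛⬛⬛
❓❓❓❓❓❓❓❓❓


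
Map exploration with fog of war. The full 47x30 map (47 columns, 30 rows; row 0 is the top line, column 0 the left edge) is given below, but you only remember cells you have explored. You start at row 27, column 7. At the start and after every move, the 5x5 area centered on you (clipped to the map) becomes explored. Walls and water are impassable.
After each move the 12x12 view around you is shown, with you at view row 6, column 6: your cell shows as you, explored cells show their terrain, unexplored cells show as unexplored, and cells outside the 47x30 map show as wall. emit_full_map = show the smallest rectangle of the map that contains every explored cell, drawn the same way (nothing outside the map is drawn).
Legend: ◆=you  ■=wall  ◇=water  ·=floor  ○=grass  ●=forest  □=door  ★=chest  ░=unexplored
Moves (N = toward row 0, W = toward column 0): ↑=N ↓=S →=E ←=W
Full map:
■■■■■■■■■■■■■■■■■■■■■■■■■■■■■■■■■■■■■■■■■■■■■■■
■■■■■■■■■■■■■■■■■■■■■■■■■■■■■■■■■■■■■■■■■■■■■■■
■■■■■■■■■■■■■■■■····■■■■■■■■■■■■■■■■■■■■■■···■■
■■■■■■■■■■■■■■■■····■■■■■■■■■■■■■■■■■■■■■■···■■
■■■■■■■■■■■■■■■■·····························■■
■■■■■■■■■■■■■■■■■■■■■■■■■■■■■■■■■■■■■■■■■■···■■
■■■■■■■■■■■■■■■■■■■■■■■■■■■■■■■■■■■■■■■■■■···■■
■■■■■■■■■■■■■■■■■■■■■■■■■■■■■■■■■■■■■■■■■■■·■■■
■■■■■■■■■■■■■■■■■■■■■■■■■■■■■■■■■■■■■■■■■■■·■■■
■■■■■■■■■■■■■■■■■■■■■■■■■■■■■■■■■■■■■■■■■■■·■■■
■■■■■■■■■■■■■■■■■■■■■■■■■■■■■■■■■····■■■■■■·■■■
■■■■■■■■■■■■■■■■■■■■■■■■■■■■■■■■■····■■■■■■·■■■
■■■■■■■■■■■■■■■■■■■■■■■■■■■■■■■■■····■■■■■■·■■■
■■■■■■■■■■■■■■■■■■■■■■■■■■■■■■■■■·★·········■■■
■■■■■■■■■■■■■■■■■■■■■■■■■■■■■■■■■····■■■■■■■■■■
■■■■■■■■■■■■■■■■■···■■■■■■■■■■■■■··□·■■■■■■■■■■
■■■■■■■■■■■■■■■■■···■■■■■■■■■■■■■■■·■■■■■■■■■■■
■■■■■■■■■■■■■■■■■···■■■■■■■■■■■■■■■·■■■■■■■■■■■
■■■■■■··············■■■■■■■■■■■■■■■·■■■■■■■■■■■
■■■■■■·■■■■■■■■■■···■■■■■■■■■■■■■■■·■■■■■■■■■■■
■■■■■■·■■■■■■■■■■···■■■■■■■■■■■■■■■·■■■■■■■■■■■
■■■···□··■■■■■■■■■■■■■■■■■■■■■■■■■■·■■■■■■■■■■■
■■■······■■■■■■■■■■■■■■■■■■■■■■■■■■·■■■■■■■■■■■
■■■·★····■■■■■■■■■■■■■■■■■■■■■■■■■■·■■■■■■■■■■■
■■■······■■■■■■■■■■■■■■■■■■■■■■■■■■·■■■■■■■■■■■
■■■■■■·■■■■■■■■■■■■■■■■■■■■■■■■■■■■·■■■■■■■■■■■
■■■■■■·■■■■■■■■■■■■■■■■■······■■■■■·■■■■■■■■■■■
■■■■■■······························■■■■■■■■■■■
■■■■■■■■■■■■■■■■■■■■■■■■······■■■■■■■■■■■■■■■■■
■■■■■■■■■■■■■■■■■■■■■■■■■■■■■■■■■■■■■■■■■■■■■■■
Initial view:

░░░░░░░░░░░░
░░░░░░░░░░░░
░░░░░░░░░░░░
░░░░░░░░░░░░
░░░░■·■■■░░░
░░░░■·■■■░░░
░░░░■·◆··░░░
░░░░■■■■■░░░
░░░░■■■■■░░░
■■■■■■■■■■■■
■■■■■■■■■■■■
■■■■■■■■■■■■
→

░░░░░░░░░░░░
░░░░░░░░░░░░
░░░░░░░░░░░░
░░░░░░░░░░░░
░░░■·■■■■░░░
░░░■·■■■■░░░
░░░■··◆··░░░
░░░■■■■■■░░░
░░░■■■■■■░░░
■■■■■■■■■■■■
■■■■■■■■■■■■
■■■■■■■■■■■■

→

░░░░░░░░░░░░
░░░░░░░░░░░░
░░░░░░░░░░░░
░░░░░░░░░░░░
░░■·■■■■■░░░
░░■·■■■■■░░░
░░■···◆··░░░
░░■■■■■■■░░░
░░■■■■■■■░░░
■■■■■■■■■■■■
■■■■■■■■■■■■
■■■■■■■■■■■■

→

░░░░░░░░░░░░
░░░░░░░░░░░░
░░░░░░░░░░░░
░░░░░░░░░░░░
░■·■■■■■■░░░
░■·■■■■■■░░░
░■····◆··░░░
░■■■■■■■■░░░
░■■■■■■■■░░░
■■■■■■■■■■■■
■■■■■■■■■■■■
■■■■■■■■■■■■

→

░░░░░░░░░░░░
░░░░░░░░░░░░
░░░░░░░░░░░░
░░░░░░░░░░░░
■·■■■■■■■░░░
■·■■■■■■■░░░
■·····◆··░░░
■■■■■■■■■░░░
■■■■■■■■■░░░
■■■■■■■■■■■■
■■■■■■■■■■■■
■■■■■■■■■■■■

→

░░░░░░░░░░░░
░░░░░░░░░░░░
░░░░░░░░░░░░
░░░░░░░░░░░░
·■■■■■■■■░░░
·■■■■■■■■░░░
······◆··░░░
■■■■■■■■■░░░
■■■■■■■■■░░░
■■■■■■■■■■■■
■■■■■■■■■■■■
■■■■■■■■■■■■

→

░░░░░░░░░░░░
░░░░░░░░░░░░
░░░░░░░░░░░░
░░░░░░░░░░░░
■■■■■■■■■░░░
■■■■■■■■■░░░
······◆··░░░
■■■■■■■■■░░░
■■■■■■■■■░░░
■■■■■■■■■■■■
■■■■■■■■■■■■
■■■■■■■■■■■■

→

░░░░░░░░░░░░
░░░░░░░░░░░░
░░░░░░░░░░░░
░░░░░░░░░░░░
■■■■■■■■■░░░
■■■■■■■■■░░░
······◆··░░░
■■■■■■■■■░░░
■■■■■■■■■░░░
■■■■■■■■■■■■
■■■■■■■■■■■■
■■■■■■■■■■■■


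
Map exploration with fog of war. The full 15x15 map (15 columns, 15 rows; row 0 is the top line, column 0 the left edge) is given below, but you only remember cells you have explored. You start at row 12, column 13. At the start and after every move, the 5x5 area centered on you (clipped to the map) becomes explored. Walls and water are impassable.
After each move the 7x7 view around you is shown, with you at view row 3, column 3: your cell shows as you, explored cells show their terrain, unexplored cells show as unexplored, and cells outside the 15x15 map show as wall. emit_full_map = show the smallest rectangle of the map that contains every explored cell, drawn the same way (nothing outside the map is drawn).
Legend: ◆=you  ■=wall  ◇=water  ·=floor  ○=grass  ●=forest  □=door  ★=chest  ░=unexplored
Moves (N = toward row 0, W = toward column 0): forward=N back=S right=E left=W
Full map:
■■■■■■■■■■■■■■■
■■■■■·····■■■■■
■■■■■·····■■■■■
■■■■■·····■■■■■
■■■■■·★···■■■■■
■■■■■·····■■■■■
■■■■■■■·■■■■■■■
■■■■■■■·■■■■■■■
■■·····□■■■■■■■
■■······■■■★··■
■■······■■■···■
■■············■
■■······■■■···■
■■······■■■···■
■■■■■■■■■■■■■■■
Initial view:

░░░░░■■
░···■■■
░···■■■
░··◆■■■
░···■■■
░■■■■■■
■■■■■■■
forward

░░░░░■■
░★··■■■
░···■■■
░··◆■■■
░···■■■
░···■■■
░■■■■■■

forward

░░░░░■■
░■■■■■■
░★··■■■
░··◆■■■
░···■■■
░···■■■
░···■■■

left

░░░░░░■
░■■■■■■
░■★··■■
░■·◆·■■
░····■■
░■···■■
░░···■■

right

░░░░░■■
■■■■■■■
■★··■■■
■··◆■■■
····■■■
■···■■■
░···■■■

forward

░░░░░■■
░■■■■■■
■■■■■■■
■★·◆■■■
■···■■■
····■■■
■···■■■

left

░░░░░░■
░■■■■■■
░■■■■■■
░■★◆·■■
░■···■■
░····■■
░■···■■

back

░■■■■■■
░■■■■■■
░■★··■■
░■·◆·■■
░····■■
░■···■■
░░···■■

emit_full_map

■■■■■
■■■■■
■★··■
■·◆·■
····■
■···■
░···■
░■■■■

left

░░■■■■■
░■■■■■■
░■■★··■
░■■◆··■
░·····■
░■■···■
░░░···■

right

░■■■■■■
■■■■■■■
■■★··■■
■■·◆·■■
·····■■
■■···■■
░░···■■

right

■■■■■■■
■■■■■■■
■★··■■■
■··◆■■■
····■■■
■···■■■
░···■■■

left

░■■■■■■
■■■■■■■
■■★··■■
■■·◆·■■
·····■■
■■···■■
░░···■■

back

■■■■■■■
■■★··■■
■■···■■
···◆·■■
■■···■■
░■···■■
░░■■■■■

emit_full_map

░■■■■■
■■■■■■
■■★··■
■■···■
···◆·■
■■···■
░■···■
░░■■■■

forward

░■■■■■■
■■■■■■■
■■★··■■
■■·◆·■■
·····■■
■■···■■
░■···■■

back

■■■■■■■
■■★··■■
■■···■■
···◆·■■
■■···■■
░■···■■
░░■■■■■

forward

░■■■■■■
■■■■■■■
■■★··■■
■■·◆·■■
·····■■
■■···■■
░■···■■


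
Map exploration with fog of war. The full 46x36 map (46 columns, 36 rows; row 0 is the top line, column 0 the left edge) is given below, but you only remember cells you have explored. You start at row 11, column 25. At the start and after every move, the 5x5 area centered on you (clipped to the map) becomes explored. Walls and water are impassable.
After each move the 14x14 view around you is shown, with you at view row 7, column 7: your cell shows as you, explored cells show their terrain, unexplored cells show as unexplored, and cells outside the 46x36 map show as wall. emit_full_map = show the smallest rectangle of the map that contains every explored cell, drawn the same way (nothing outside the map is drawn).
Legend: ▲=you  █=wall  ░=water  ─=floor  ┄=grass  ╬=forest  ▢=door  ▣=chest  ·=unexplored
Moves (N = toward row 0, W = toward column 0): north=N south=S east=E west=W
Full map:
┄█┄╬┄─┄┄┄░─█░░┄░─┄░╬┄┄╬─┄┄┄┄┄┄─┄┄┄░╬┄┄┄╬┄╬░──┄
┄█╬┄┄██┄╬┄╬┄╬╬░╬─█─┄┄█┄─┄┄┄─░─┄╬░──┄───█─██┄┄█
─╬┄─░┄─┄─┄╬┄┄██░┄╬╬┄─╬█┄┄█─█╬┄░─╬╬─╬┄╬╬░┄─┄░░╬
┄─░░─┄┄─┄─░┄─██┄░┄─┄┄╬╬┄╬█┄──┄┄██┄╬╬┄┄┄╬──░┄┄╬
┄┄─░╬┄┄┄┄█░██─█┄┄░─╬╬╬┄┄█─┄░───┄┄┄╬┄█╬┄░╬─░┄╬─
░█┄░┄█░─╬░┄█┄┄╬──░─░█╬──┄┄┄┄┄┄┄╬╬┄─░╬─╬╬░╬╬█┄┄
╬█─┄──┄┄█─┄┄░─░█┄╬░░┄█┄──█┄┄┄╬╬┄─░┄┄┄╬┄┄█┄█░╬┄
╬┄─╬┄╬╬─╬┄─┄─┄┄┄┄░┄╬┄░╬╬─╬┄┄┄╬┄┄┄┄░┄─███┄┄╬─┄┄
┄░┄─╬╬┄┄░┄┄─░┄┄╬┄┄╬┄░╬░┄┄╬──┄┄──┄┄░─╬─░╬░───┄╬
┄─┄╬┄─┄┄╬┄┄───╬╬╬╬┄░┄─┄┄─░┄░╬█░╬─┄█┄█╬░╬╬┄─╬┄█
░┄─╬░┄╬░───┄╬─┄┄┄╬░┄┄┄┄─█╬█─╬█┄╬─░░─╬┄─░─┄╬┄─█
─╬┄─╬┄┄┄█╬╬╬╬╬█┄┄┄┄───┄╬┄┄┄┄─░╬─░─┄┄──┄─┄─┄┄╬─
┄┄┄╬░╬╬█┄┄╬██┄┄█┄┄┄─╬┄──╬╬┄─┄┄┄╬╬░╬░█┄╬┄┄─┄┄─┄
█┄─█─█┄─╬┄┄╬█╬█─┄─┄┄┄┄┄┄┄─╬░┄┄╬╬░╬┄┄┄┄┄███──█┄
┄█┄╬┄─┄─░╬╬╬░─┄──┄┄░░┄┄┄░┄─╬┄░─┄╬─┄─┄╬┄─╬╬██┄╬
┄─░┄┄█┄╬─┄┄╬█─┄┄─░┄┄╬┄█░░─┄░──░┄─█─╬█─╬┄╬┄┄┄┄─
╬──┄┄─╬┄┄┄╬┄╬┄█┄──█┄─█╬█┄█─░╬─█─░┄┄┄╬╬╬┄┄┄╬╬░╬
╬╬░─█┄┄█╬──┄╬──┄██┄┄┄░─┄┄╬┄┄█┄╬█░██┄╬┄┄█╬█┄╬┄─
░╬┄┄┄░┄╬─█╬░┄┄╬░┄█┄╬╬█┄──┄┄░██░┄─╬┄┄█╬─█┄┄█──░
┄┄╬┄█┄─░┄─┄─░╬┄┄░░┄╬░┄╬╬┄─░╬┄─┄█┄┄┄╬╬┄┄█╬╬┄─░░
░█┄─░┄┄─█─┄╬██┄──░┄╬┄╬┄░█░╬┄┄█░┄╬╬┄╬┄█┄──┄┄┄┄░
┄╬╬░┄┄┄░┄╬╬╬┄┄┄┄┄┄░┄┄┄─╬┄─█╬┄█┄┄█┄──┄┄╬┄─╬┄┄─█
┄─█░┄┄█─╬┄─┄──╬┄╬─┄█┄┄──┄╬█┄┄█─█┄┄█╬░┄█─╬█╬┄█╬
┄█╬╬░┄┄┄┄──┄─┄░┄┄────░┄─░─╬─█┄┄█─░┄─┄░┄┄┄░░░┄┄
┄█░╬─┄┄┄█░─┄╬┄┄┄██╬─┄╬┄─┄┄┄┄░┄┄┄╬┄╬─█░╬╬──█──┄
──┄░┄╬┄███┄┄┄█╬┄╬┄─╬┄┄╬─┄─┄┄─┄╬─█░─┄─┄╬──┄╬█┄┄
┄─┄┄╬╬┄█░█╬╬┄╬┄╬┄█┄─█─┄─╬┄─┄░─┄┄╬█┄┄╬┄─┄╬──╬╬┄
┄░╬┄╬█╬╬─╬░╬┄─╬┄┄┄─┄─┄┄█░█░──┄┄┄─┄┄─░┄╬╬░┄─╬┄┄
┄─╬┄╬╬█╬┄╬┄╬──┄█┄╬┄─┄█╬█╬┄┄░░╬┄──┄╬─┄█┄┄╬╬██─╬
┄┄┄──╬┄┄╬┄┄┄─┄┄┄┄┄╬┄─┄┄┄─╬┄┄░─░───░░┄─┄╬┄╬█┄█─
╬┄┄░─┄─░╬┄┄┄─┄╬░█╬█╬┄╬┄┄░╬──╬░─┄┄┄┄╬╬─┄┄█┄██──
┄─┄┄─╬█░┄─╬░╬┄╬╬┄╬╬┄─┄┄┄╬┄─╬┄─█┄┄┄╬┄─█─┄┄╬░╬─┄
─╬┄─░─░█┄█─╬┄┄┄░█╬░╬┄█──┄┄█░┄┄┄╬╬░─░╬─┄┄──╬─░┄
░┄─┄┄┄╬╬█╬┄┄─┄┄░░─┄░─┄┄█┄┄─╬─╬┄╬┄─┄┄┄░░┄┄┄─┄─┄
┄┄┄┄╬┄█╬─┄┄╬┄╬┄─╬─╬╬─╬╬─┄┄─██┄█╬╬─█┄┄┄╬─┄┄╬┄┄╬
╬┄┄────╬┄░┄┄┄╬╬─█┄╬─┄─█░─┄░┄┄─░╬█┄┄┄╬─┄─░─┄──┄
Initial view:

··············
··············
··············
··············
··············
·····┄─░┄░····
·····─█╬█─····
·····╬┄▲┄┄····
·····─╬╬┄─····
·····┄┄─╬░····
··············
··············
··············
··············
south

··············
··············
··············
··············
·····┄─░┄░····
·····─█╬█─····
·····╬┄┄┄┄····
·····─╬▲┄─····
·····┄┄─╬░····
·····┄░┄─╬····
··············
··············
··············
··············

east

··············
··············
··············
··············
····┄─░┄░·····
····─█╬█─╬····
····╬┄┄┄┄─····
····─╬╬▲─┄····
····┄┄─╬░┄····
····┄░┄─╬┄····
··············
··············
··············
··············

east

··············
··············
··············
··············
···┄─░┄░······
···─█╬█─╬█····
···╬┄┄┄┄─░····
···─╬╬┄▲┄┄····
···┄┄─╬░┄┄····
···┄░┄─╬┄░····
··············
··············
··············
··············

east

··············
··············
··············
··············
··┄─░┄░·······
··─█╬█─╬█┄····
··╬┄┄┄┄─░╬····
··─╬╬┄─▲┄┄····
··┄┄─╬░┄┄╬····
··┄░┄─╬┄░─····
··············
··············
··············
··············

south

··············
··············
··············
··┄─░┄░·······
··─█╬█─╬█┄····
··╬┄┄┄┄─░╬····
··─╬╬┄─┄┄┄····
··┄┄─╬░▲┄╬····
··┄░┄─╬┄░─····
·····┄░──░····
··············
··············
··············
··············

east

··············
··············
··············
·┄─░┄░········
·─█╬█─╬█┄·····
·╬┄┄┄┄─░╬─····
·─╬╬┄─┄┄┄╬····
·┄┄─╬░┄▲╬╬····
·┄░┄─╬┄░─┄····
····┄░──░┄····
··············
··············
··············
··············

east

··············
··············
··············
┄─░┄░·········
─█╬█─╬█┄······
╬┄┄┄┄─░╬─░····
─╬╬┄─┄┄┄╬╬····
┄┄─╬░┄┄▲╬░····
┄░┄─╬┄░─┄╬····
···┄░──░┄─····
··············
··············
··············
··············

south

··············
··············
┄─░┄░·········
─█╬█─╬█┄······
╬┄┄┄┄─░╬─░····
─╬╬┄─┄┄┄╬╬····
┄┄─╬░┄┄╬╬░····
┄░┄─╬┄░▲┄╬····
···┄░──░┄─····
·····╬─█─░····
··············
··············
··············
··············

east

··············
··············
─░┄░··········
█╬█─╬█┄·······
┄┄┄┄─░╬─░·····
╬╬┄─┄┄┄╬╬░····
┄─╬░┄┄╬╬░╬····
░┄─╬┄░─▲╬─····
··┄░──░┄─█····
····╬─█─░┄····
··············
··············
··············
··············

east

··············
··············
░┄░···········
╬█─╬█┄········
┄┄┄─░╬─░······
╬┄─┄┄┄╬╬░╬····
─╬░┄┄╬╬░╬┄····
┄─╬┄░─┄▲─┄····
·┄░──░┄─█─····
···╬─█─░┄┄····
··············
··············
··············
··············

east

··············
··············
┄░············
█─╬█┄·········
┄┄─░╬─░·······
┄─┄┄┄╬╬░╬░····
╬░┄┄╬╬░╬┄┄····
─╬┄░─┄╬▲┄─····
┄░──░┄─█─╬····
··╬─█─░┄┄┄····
··············
··············
··············
··············

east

··············
··············
░·············
─╬█┄··········
┄─░╬─░········
─┄┄┄╬╬░╬░█····
░┄┄╬╬░╬┄┄┄····
╬┄░─┄╬─▲─┄····
░──░┄─█─╬█····
·╬─█─░┄┄┄╬····
··············
··············
··············
··············

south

··············
░·············
─╬█┄··········
┄─░╬─░········
─┄┄┄╬╬░╬░█····
░┄┄╬╬░╬┄┄┄····
╬┄░─┄╬─┄─┄····
░──░┄─█▲╬█····
·╬─█─░┄┄┄╬····
·····░██┄╬····
··············
··············
··············
··············

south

░·············
─╬█┄··········
┄─░╬─░········
─┄┄┄╬╬░╬░█····
░┄┄╬╬░╬┄┄┄····
╬┄░─┄╬─┄─┄····
░──░┄─█─╬█····
·╬─█─░┄▲┄╬····
·····░██┄╬····
·····─╬┄┄█····
··············
··············
··············
··············

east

··············
╬█┄···········
─░╬─░·········
┄┄┄╬╬░╬░█·····
┄┄╬╬░╬┄┄┄·····
┄░─┄╬─┄─┄╬····
──░┄─█─╬█─····
╬─█─░┄┄▲╬╬····
····░██┄╬┄····
····─╬┄┄█╬····
··············
··············
··············
··············

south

╬█┄···········
─░╬─░·········
┄┄┄╬╬░╬░█·····
┄┄╬╬░╬┄┄┄·····
┄░─┄╬─┄─┄╬····
──░┄─█─╬█─····
╬─█─░┄┄┄╬╬····
····░██▲╬┄····
····─╬┄┄█╬····
·····┄┄╬╬┄····
··············
··············
··············
··············

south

─░╬─░·········
┄┄┄╬╬░╬░█·····
┄┄╬╬░╬┄┄┄·····
┄░─┄╬─┄─┄╬····
──░┄─█─╬█─····
╬─█─░┄┄┄╬╬····
····░██┄╬┄····
····─╬┄▲█╬····
·····┄┄╬╬┄····
·····╬┄╬┄█····
··············
··············
··············
··············

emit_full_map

┄─░┄░··········
─█╬█─╬█┄·······
╬┄┄┄┄─░╬─░·····
─╬╬┄─┄┄┄╬╬░╬░█·
┄┄─╬░┄┄╬╬░╬┄┄┄·
┄░┄─╬┄░─┄╬─┄─┄╬
···┄░──░┄─█─╬█─
·····╬─█─░┄┄┄╬╬
·········░██┄╬┄
·········─╬┄▲█╬
··········┄┄╬╬┄
··········╬┄╬┄█
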